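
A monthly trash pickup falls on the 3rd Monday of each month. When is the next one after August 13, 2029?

August 2029 starts on a Wednesday; its first Monday is the 6th, so the 3rd Monday is the 20th — August 20, 2029.
August 20, 2029 is after August 13, 2029, so that is the next one.

August 20, 2029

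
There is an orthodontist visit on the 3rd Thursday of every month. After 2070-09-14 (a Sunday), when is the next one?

2070-09-18

September 2070 starts on a Monday; its first Thursday is the 4th, so the 3rd Thursday is the 18th — 2070-09-18.
2070-09-18 is after 2070-09-14, so that is the next one.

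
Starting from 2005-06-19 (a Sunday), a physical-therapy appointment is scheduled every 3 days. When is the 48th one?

2005-11-07

The 48th occurrence is 47 intervals after the first: 47 × 3 = 141 days after 2005-06-19.
June has 30 days — 11 days to the end of June leaves 130.
July has 31 days (99 left).
August has 31 days (68 left).
September has 30 days (38 left).
October has 31 days (7 left).
7 days into November → 2005-11-07.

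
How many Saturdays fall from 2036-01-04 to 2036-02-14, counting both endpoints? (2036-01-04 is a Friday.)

6

2036-01-04 is a Friday; the first Saturday on or after it is 2036-01-05 (1 day later).
From 2036-01-05 to 2036-02-14: 26 + 14 = 40 days (rest of January, February).
40 ÷ 7 = 5 full weeks with remainder 5, so 5 more Saturdays after the first → 6.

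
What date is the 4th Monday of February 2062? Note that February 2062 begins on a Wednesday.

2062-02-27

February 2062 begins on a Wednesday, so the first Monday is February 6 (5 days later).
The 4th Monday is 3 weeks later: 6 + 21 = 27.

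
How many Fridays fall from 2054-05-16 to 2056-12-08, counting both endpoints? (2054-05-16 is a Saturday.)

2054-05-16 is a Saturday; the first Friday on or after it is 2054-05-22 (6 days later).
From 2054-05-22 to 2056-12-08: 223 + 365 + 343 = 931 days (rest of 2054, 2055, to 2056-12-08 in 2056).
931 ÷ 7 = 133 full weeks with remainder 0, so 133 more Fridays after the first → 134.

134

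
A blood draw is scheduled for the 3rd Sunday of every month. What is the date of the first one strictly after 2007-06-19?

June 2007 starts on a Friday; its first Sunday is the 3rd, so the 3rd Sunday is the 17th — 2007-06-17.
That is not after 2007-06-19, so look at July 2007.
July 2007 starts on a Sunday; its first Sunday is the 1st, so the 3rd Sunday is the 15th — 2007-07-15.

2007-07-15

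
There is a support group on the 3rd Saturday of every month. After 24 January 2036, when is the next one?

January 2036 starts on a Tuesday; its first Saturday is the 5th, so the 3rd Saturday is the 19th — 19 January 2036.
That is not after 24 January 2036, so look at February 2036.
February 2036 starts on a Friday; its first Saturday is the 2nd, so the 3rd Saturday is the 16th — 16 February 2036.

16 February 2036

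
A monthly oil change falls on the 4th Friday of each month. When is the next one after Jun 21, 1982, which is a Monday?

Jun 25, 1982

Jun 1982 starts on a Tuesday; its first Friday is the 4th, so the 4th Friday is the 25th — Jun 25, 1982.
Jun 25, 1982 is after Jun 21, 1982, so that is the next one.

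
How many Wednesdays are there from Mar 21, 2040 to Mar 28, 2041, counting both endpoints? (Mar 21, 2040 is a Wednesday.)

54

Mar 21, 2040 is a Wednesday; the first Wednesday on or after it is Mar 21, 2040.
From Mar 21, 2040 to Mar 28, 2041: 285 + 87 = 372 days (rest of 2040, to Mar 28, 2041 in 2041).
372 ÷ 7 = 53 full weeks with remainder 1, so 53 more Wednesdays after the first → 54.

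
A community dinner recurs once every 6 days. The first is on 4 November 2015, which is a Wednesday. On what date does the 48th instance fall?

12 August 2016

The 48th occurrence is 47 intervals after the first: 47 × 6 = 282 days after 4 November 2015.
November has 30 days — 26 days to the end of November leaves 256.
December has 31 days (225 left).
January has 31 days (194 left).
February has 29 days (165 left).
March has 31 days (134 left).
April has 30 days (104 left).
May has 31 days (73 left).
June has 30 days (43 left).
July has 31 days (12 left).
12 days into August → 12 August 2016.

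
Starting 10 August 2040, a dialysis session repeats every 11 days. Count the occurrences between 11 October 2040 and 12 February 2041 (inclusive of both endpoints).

11

Occurrences land 11·i days after 10 August 2040 for i = 0, 1, 2, …
11 October 2040 is 62 days after the start; 62 ÷ 11 = 5 remainder 7; since the remainder is 7, round up to i = 6. First occurrence in the window: #7 on 15 October 2040 (6×11 = 66 days in).
12 February 2041 is 186 days after the start; 186 ÷ 11 = 16 remainder 10. Last occurrence in the window: #17 on 2 February 2041.
Occurrences #7 through #17: 11 in total.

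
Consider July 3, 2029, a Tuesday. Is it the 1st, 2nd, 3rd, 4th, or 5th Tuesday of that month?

1st

Day 3 falls in week ⌈3/7⌉ of the month.
Days 1–7 hold the 1st Tuesday, 8–14 the 2nd, 15–21 the 3rd, 22–28 the 4th, 29–31 the 5th.
3 is in the range for the 1st.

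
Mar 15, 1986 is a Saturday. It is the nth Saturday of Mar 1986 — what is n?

3rd

Day 15 falls in week ⌈15/7⌉ of the month.
Days 1–7 hold the 1st Saturday, 8–14 the 2nd, 15–21 the 3rd, 22–28 the 4th, 29–31 the 5th.
15 is in the range for the 3rd.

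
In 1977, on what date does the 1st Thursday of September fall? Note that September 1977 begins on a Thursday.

September 1, 1977

September 1977 begins on a Thursday, so the first Thursday is September 1.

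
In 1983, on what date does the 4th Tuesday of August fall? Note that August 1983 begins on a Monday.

23 August 1983

August 1983 begins on a Monday, so the first Tuesday is August 2 (1 day later).
The 4th Tuesday is 3 weeks later: 2 + 21 = 23.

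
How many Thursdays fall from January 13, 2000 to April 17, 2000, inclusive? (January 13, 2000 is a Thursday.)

January 13, 2000 is a Thursday; the first Thursday on or after it is January 13, 2000.
From January 13, 2000 to April 17, 2000: 18 + 29 + 31 + 17 = 95 days (rest of January, February, March, April).
95 ÷ 7 = 13 full weeks with remainder 4, so 13 more Thursdays after the first → 14.

14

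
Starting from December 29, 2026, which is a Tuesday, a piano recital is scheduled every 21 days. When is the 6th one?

The 6th occurrence is 5 intervals after the first: 5 × 21 = 105 days after December 29, 2026.
December has 31 days — 2 days to the end of December leaves 103.
January has 31 days (72 left).
February has 28 days (44 left).
March has 31 days (13 left).
13 days into April → April 13, 2027.

April 13, 2027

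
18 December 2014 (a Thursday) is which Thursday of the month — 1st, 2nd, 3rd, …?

Day 18 falls in week ⌈18/7⌉ of the month.
Days 1–7 hold the 1st Thursday, 8–14 the 2nd, 15–21 the 3rd, 22–28 the 4th, 29–31 the 5th.
18 is in the range for the 3rd.

3rd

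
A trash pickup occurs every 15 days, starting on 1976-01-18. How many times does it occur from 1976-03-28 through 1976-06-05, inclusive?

5

Occurrences land 15·i days after 1976-01-18 for i = 0, 1, 2, …
1976-03-28 is 70 days after the start; 70 ÷ 15 = 4 remainder 10; since the remainder is 10, round up to i = 5. First occurrence in the window: #6 on 1976-04-02 (5×15 = 75 days in).
1976-06-05 is 139 days after the start; 139 ÷ 15 = 9 remainder 4. Last occurrence in the window: #10 on 1976-06-01.
Occurrences #6 through #10: 5 in total.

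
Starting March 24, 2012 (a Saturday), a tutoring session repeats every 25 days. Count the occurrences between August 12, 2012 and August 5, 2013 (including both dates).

14

Occurrences land 25·i days after March 24, 2012 for i = 0, 1, 2, …
August 12, 2012 is 141 days after the start; 141 ÷ 25 = 5 remainder 16; since the remainder is 16, round up to i = 6. First occurrence in the window: #7 on August 21, 2012 (6×25 = 150 days in).
August 5, 2013 is 499 days after the start; 499 ÷ 25 = 19 remainder 24. Last occurrence in the window: #20 on July 12, 2013.
Occurrences #7 through #20: 14 in total.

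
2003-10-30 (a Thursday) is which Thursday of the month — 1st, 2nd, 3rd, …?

5th

Day 30 falls in week ⌈30/7⌉ of the month.
Days 1–7 hold the 1st Thursday, 8–14 the 2nd, 15–21 the 3rd, 22–28 the 4th, 29–31 the 5th.
30 is in the range for the 5th.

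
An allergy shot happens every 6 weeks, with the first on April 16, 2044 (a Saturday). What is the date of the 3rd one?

July 9, 2044

The 3rd occurrence is 2 intervals after the first: 2 × 42 = 84 days after April 16, 2044.
April has 30 days — 14 days to the end of April leaves 70.
May has 31 days (39 left).
June has 30 days (9 left).
9 days into July → July 9, 2044.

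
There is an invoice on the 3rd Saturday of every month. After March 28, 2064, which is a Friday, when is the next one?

April 19, 2064

March 2064 starts on a Saturday; its first Saturday is the 1st, so the 3rd Saturday is the 15th — March 15, 2064.
That is not after March 28, 2064, so look at April 2064.
April 2064 starts on a Tuesday; its first Saturday is the 5th, so the 3rd Saturday is the 19th — April 19, 2064.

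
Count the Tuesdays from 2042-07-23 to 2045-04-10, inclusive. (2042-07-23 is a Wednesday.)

141

2042-07-23 is a Wednesday; the first Tuesday on or after it is 2042-07-29 (6 days later).
From 2042-07-29 to 2045-04-10: 155 + 365 + 366 + 100 = 986 days (rest of 2042, 2043, 2044, to 2045-04-10 in 2045).
986 ÷ 7 = 140 full weeks with remainder 6, so 140 more Tuesdays after the first → 141.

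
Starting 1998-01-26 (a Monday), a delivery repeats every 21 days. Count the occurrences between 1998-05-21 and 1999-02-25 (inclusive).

13

Occurrences land 21·i days after 1998-01-26 for i = 0, 1, 2, …
1998-05-21 is 115 days after the start; 115 ÷ 21 = 5 remainder 10; since the remainder is 10, round up to i = 6. First occurrence in the window: #7 on 1998-06-01 (6×21 = 126 days in).
1999-02-25 is 395 days after the start; 395 ÷ 21 = 18 remainder 17. Last occurrence in the window: #19 on 1999-02-08.
Occurrences #7 through #19: 13 in total.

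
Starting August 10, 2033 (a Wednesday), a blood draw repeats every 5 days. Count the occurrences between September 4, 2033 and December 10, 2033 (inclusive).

20

Occurrences land 5·i days after August 10, 2033 for i = 0, 1, 2, …
September 4, 2033 is 25 days after the start; 25 ÷ 5 = 5 remainder 0. First occurrence in the window: #6 on September 4, 2033 (5×5 = 25 days in).
December 10, 2033 is 122 days after the start; 122 ÷ 5 = 24 remainder 2. Last occurrence in the window: #25 on December 8, 2033.
Occurrences #6 through #25: 20 in total.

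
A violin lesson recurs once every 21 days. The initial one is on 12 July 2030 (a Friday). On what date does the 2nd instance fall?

The 2nd occurrence is 1 interval after the first: 1 × 21 = 21 days after 12 July 2030.
July has 31 days — 19 days to the end of July leaves 2.
2 days into August → 2 August 2030.

2 August 2030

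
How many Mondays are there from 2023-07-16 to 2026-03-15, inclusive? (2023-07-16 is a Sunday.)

139

2023-07-16 is a Sunday; the first Monday on or after it is 2023-07-17 (1 day later).
From 2023-07-17 to 2026-03-15: 167 + 366 + 365 + 74 = 972 days (rest of 2023, 2024, 2025, to 2026-03-15 in 2026).
972 ÷ 7 = 138 full weeks with remainder 6, so 138 more Mondays after the first → 139.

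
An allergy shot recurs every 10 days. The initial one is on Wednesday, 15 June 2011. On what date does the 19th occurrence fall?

The 19th occurrence is 18 intervals after the first: 18 × 10 = 180 days after 15 June 2011.
June has 30 days — 15 days to the end of June leaves 165.
July has 31 days (134 left).
August has 31 days (103 left).
September has 30 days (73 left).
October has 31 days (42 left).
November has 30 days (12 left).
12 days into December → 12 December 2011.

12 December 2011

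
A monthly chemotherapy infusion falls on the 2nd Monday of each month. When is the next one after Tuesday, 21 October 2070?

10 November 2070

October 2070 starts on a Wednesday; its first Monday is the 6th, so the 2nd Monday is the 13th — 13 October 2070.
That is not after 21 October 2070, so look at November 2070.
November 2070 starts on a Saturday; its first Monday is the 3rd, so the 2nd Monday is the 10th — 10 November 2070.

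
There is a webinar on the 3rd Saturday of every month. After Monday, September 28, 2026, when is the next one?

September 2026 starts on a Tuesday; its first Saturday is the 5th, so the 3rd Saturday is the 19th — September 19, 2026.
That is not after September 28, 2026, so look at October 2026.
October 2026 starts on a Thursday; its first Saturday is the 3rd, so the 3rd Saturday is the 17th — October 17, 2026.

October 17, 2026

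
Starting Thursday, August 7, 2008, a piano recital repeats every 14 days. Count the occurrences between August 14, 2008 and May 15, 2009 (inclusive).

Occurrences land 14·i days after August 7, 2008 for i = 0, 1, 2, …
August 14, 2008 is 7 days after the start; 7 ÷ 14 = 0 remainder 7; since the remainder is 7, round up to i = 1. First occurrence in the window: #2 on August 21, 2008 (1×14 = 14 days in).
May 15, 2009 is 281 days after the start; 281 ÷ 14 = 20 remainder 1. Last occurrence in the window: #21 on May 14, 2009.
Occurrences #2 through #21: 20 in total.

20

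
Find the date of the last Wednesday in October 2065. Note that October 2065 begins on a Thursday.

October 2065 begins on a Thursday, so the first Wednesday is October 7 (6 days later).
October 2065 has 31 days. Adding weeks: 7, 14, 21, 28 — the last one ≤ 31 is the 28th.

October 28, 2065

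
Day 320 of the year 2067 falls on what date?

Nov 16, 2067

Jan has 31 days (320 − 31 = 289 remain).
Feb has 28 days (289 − 28 = 261 remain).
Mar has 31 days (261 − 31 = 230 remain).
Apr has 30 days (230 − 30 = 200 remain).
May has 31 days (200 − 31 = 169 remain).
Jun has 30 days (169 − 30 = 139 remain).
Jul has 31 days (139 − 31 = 108 remain).
Aug has 31 days (108 − 31 = 77 remain).
Sep has 30 days (77 − 30 = 47 remain).
Oct has 31 days (47 − 31 = 16 remain).
16 into Nov → Nov 16.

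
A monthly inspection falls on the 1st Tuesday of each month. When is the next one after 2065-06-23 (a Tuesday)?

June 2065 starts on a Monday, so its 1st Tuesday is 2065-06-02 (1 day in).
That is not after 2065-06-23, so look at July 2065.
July 2065 starts on a Wednesday, so its 1st Tuesday is 2065-07-07 (6 days in).

2065-07-07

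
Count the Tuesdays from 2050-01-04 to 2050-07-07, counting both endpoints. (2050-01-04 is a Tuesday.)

2050-01-04 is a Tuesday; the first Tuesday on or after it is 2050-01-04.
From 2050-01-04 to 2050-07-07: 27 + 28 + 31 + 30 + 31 + 30 + 7 = 184 days (rest of January, February, March, April, May, June, July).
184 ÷ 7 = 26 full weeks with remainder 2, so 26 more Tuesdays after the first → 27.

27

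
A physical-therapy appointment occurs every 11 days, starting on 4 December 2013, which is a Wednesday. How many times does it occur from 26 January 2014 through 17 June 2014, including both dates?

13

Occurrences land 11·i days after 4 December 2013 for i = 0, 1, 2, …
26 January 2014 is 53 days after the start; 53 ÷ 11 = 4 remainder 9; since the remainder is 9, round up to i = 5. First occurrence in the window: #6 on 28 January 2014 (5×11 = 55 days in).
17 June 2014 is 195 days after the start; 195 ÷ 11 = 17 remainder 8. Last occurrence in the window: #18 on 9 June 2014.
Occurrences #6 through #18: 13 in total.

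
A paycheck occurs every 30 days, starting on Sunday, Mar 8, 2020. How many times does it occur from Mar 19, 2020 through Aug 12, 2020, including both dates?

Occurrences land 30·i days after Mar 8, 2020 for i = 0, 1, 2, …
Mar 19, 2020 is 11 days after the start; 11 ÷ 30 = 0 remainder 11; since the remainder is 11, round up to i = 1. First occurrence in the window: #2 on Apr 7, 2020 (1×30 = 30 days in).
Aug 12, 2020 is 157 days after the start; 157 ÷ 30 = 5 remainder 7. Last occurrence in the window: #6 on Aug 5, 2020.
Occurrences #2 through #6: 5 in total.

5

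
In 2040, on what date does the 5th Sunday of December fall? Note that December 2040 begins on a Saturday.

2040-12-30

December 2040 begins on a Saturday, so the first Sunday is December 2 (1 day later).
The 5th Sunday is 4 weeks later: 2 + 28 = 30.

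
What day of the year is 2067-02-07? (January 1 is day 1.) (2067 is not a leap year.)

Days in months before February: 31 = 31.
Plus 7 days into February → day 38.

38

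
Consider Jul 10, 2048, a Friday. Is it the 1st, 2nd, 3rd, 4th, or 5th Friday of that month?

2nd

Day 10 falls in week ⌈10/7⌉ of the month.
Days 1–7 hold the 1st Friday, 8–14 the 2nd, 15–21 the 3rd, 22–28 the 4th, 29–31 the 5th.
10 is in the range for the 2nd.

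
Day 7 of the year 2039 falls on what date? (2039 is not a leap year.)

7 January 2039

7 into January → January 7.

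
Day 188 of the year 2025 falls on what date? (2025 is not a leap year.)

January has 31 days (188 − 31 = 157 remain).
February has 28 days (157 − 28 = 129 remain).
March has 31 days (129 − 31 = 98 remain).
April has 30 days (98 − 30 = 68 remain).
May has 31 days (68 − 31 = 37 remain).
June has 30 days (37 − 30 = 7 remain).
7 into July → July 7.

July 7, 2025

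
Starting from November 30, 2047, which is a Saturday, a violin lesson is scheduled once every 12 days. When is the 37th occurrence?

February 4, 2049

The 37th occurrence is 36 intervals after the first: 36 × 12 = 432 days after November 30, 2047.
November has 30 days — 0 days to the end of November leaves 432.
From end of November to end of 2047 is 31 days (401 left).
2048 has 366 days (35 left).
January has 31 days (4 left).
4 days into February → February 4, 2049.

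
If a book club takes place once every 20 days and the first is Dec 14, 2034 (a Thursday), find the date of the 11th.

Jul 2, 2035

The 11th occurrence is 10 intervals after the first: 10 × 20 = 200 days after Dec 14, 2034.
Dec has 31 days — 17 days to the end of Dec leaves 183.
Jan has 31 days (152 left).
Feb has 28 days (124 left).
Mar has 31 days (93 left).
Apr has 30 days (63 left).
May has 31 days (32 left).
Jun has 30 days (2 left).
2 days into Jul → Jul 2, 2035.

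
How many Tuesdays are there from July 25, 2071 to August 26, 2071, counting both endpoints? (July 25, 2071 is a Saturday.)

5

July 25, 2071 is a Saturday; the first Tuesday on or after it is July 28, 2071 (3 days later).
From July 28, 2071 to August 26, 2071: 3 + 26 = 29 days (rest of July, August).
29 ÷ 7 = 4 full weeks with remainder 1, so 4 more Tuesdays after the first → 5.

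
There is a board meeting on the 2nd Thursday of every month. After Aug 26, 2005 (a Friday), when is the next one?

Sep 8, 2005

Aug 2005 starts on a Monday; its first Thursday is the 4th, so the 2nd Thursday is the 11th — Aug 11, 2005.
That is not after Aug 26, 2005, so look at Sep 2005.
Sep 2005 starts on a Thursday; its first Thursday is the 1st, so the 2nd Thursday is the 8th — Sep 8, 2005.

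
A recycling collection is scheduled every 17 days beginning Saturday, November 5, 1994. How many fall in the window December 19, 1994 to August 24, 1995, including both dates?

15

Occurrences land 17·i days after November 5, 1994 for i = 0, 1, 2, …
December 19, 1994 is 44 days after the start; 44 ÷ 17 = 2 remainder 10; since the remainder is 10, round up to i = 3. First occurrence in the window: #4 on December 26, 1994 (3×17 = 51 days in).
August 24, 1995 is 292 days after the start; 292 ÷ 17 = 17 remainder 3. Last occurrence in the window: #18 on August 21, 1995.
Occurrences #4 through #18: 15 in total.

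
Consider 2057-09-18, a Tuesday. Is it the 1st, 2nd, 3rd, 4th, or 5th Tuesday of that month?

3rd

Day 18 falls in week ⌈18/7⌉ of the month.
Days 1–7 hold the 1st Tuesday, 8–14 the 2nd, 15–21 the 3rd, 22–28 the 4th, 29–31 the 5th.
18 is in the range for the 3rd.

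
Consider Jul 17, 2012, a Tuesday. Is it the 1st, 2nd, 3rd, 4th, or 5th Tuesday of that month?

Day 17 falls in week ⌈17/7⌉ of the month.
Days 1–7 hold the 1st Tuesday, 8–14 the 2nd, 15–21 the 3rd, 22–28 the 4th, 29–31 the 5th.
17 is in the range for the 3rd.

3rd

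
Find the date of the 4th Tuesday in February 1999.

1999-02-23

February 1999 begins on a Monday, so the first Tuesday is February 2 (1 day later).
The 4th Tuesday is 3 weeks later: 2 + 21 = 23.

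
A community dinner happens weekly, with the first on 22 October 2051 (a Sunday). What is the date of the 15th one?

The 15th occurrence is 14 intervals after the first: 14 × 7 = 98 days after 22 October 2051.
October has 31 days — 9 days to the end of October leaves 89.
November has 30 days (59 left).
December has 31 days (28 left).
28 days into January → 28 January 2052.

28 January 2052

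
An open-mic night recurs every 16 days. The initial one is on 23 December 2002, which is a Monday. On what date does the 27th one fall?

12 February 2004

The 27th occurrence is 26 intervals after the first: 26 × 16 = 416 days after 23 December 2002.
December has 31 days — 8 days to the end of December leaves 408.
2003 has 365 days (43 left).
January has 31 days (12 left).
12 days into February → 12 February 2004.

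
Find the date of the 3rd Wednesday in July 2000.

2000-07-19

July 2000 begins on a Saturday, so the first Wednesday is July 5 (4 days later).
The 3rd Wednesday is 2 weeks later: 5 + 14 = 19.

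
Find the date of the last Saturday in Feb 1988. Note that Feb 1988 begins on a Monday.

Feb 1988 begins on a Monday, so the first Saturday is Feb 6 (5 days later).
Feb 1988 has 29 days. Adding weeks: 6, 13, 20, 27 — the last one ≤ 29 is the 27th.

Feb 27, 1988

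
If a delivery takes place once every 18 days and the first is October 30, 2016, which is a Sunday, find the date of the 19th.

September 19, 2017

The 19th occurrence is 18 intervals after the first: 18 × 18 = 324 days after October 30, 2016.
October has 31 days — 1 day to the end of October leaves 323.
November has 30 days (293 left).
December has 31 days (262 left).
January has 31 days (231 left).
February has 28 days (203 left).
March has 31 days (172 left).
April has 30 days (142 left).
May has 31 days (111 left).
June has 30 days (81 left).
July has 31 days (50 left).
August has 31 days (19 left).
19 days into September → September 19, 2017.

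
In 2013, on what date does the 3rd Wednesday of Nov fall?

Nov 20, 2013

Nov 2013 begins on a Friday, so the first Wednesday is Nov 6 (5 days later).
The 3rd Wednesday is 2 weeks later: 6 + 14 = 20.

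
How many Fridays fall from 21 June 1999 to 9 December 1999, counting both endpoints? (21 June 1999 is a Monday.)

21 June 1999 is a Monday; the first Friday on or after it is 25 June 1999 (4 days later).
From 25 June 1999 to 9 December 1999: 5 + 31 + 31 + 30 + 31 + 30 + 9 = 167 days (rest of June, July, August, September, October, November, December).
167 ÷ 7 = 23 full weeks with remainder 6, so 23 more Fridays after the first → 24.

24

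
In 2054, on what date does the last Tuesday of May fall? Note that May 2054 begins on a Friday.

May 2054 begins on a Friday, so the first Tuesday is May 5 (4 days later).
May 2054 has 31 days. Adding weeks: 5, 12, 19, 26 — the last one ≤ 31 is the 26th.

May 26, 2054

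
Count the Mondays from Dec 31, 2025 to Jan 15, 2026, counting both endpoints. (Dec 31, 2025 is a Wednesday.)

2

Dec 31, 2025 is a Wednesday; the first Monday on or after it is Jan 5, 2026 (5 days later).
From Jan 5, 2026 to Jan 15, 2026 is 15 − 5 = 10 days.
10 ÷ 7 = 1 full weeks with remainder 3, so 1 more Mondays after the first → 2.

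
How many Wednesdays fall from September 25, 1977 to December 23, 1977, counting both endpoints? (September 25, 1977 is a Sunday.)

September 25, 1977 is a Sunday; the first Wednesday on or after it is September 28, 1977 (3 days later).
From September 28, 1977 to December 23, 1977: 2 + 31 + 30 + 23 = 86 days (rest of September, October, November, December).
86 ÷ 7 = 12 full weeks with remainder 2, so 12 more Wednesdays after the first → 13.

13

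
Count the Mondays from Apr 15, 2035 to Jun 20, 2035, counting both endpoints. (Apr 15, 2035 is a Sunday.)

Apr 15, 2035 is a Sunday; the first Monday on or after it is Apr 16, 2035 (1 day later).
From Apr 16, 2035 to Jun 20, 2035: 14 + 31 + 20 = 65 days (rest of Apr, May, Jun).
65 ÷ 7 = 9 full weeks with remainder 2, so 9 more Mondays after the first → 10.

10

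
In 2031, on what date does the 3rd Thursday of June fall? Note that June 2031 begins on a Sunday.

June 2031 begins on a Sunday, so the first Thursday is June 5 (4 days later).
The 3rd Thursday is 2 weeks later: 5 + 14 = 19.

2031-06-19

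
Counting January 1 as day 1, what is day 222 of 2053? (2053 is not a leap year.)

10 August 2053

January has 31 days (222 − 31 = 191 remain).
February has 28 days (191 − 28 = 163 remain).
March has 31 days (163 − 31 = 132 remain).
April has 30 days (132 − 30 = 102 remain).
May has 31 days (102 − 31 = 71 remain).
June has 30 days (71 − 30 = 41 remain).
July has 31 days (41 − 31 = 10 remain).
10 into August → August 10.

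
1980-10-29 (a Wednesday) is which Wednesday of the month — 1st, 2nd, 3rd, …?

5th

Day 29 falls in week ⌈29/7⌉ of the month.
Days 1–7 hold the 1st Wednesday, 8–14 the 2nd, 15–21 the 3rd, 22–28 the 4th, 29–31 the 5th.
29 is in the range for the 5th.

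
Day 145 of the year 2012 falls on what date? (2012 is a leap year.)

January has 31 days (145 − 31 = 114 remain).
February has 29 days (114 − 29 = 85 remain).
March has 31 days (85 − 31 = 54 remain).
April has 30 days (54 − 30 = 24 remain).
24 into May → May 24.

24 May 2012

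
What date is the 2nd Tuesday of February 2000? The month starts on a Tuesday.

February 8, 2000

February 2000 begins on a Tuesday, so the first Tuesday is February 1.
The 2nd Tuesday is 1 weeks later: 1 + 7 = 8.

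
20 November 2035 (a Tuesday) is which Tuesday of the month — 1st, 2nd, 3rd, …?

3rd

Day 20 falls in week ⌈20/7⌉ of the month.
Days 1–7 hold the 1st Tuesday, 8–14 the 2nd, 15–21 the 3rd, 22–28 the 4th, 29–31 the 5th.
20 is in the range for the 3rd.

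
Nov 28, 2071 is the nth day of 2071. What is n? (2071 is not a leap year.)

332

Days in months before Nov: 31 + 28 + 31 + 30 + 31 + 30 + 31 + 31 + 30 + 31 = 304.
Plus 28 days into Nov → day 332.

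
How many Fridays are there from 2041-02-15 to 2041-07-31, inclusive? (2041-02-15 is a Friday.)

2041-02-15 is a Friday; the first Friday on or after it is 2041-02-15.
From 2041-02-15 to 2041-07-31: 13 + 31 + 30 + 31 + 30 + 31 = 166 days (rest of February, March, April, May, June, July).
166 ÷ 7 = 23 full weeks with remainder 5, so 23 more Fridays after the first → 24.

24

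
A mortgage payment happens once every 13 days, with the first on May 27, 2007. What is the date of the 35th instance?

August 11, 2008

The 35th occurrence is 34 intervals after the first: 34 × 13 = 442 days after May 27, 2007.
May has 31 days — 4 days to the end of May leaves 438.
From end of May to end of 2007 is 214 days (224 left).
January has 31 days (193 left).
February has 29 days (164 left).
March has 31 days (133 left).
April has 30 days (103 left).
May has 31 days (72 left).
June has 30 days (42 left).
July has 31 days (11 left).
11 days into August → August 11, 2008.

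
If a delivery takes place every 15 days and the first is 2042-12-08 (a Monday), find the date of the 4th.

The 4th occurrence is 3 intervals after the first: 3 × 15 = 45 days after 2042-12-08.
December has 31 days — 23 days to the end of December leaves 22.
22 days into January → 2043-01-22.

2043-01-22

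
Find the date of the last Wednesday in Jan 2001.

Jan 31, 2001

Jan 2001 begins on a Monday, so the first Wednesday is Jan 3 (2 days later).
Jan 2001 has 31 days. Adding weeks: 3, 10, 17, 24, 31 — the last one ≤ 31 is the 31st.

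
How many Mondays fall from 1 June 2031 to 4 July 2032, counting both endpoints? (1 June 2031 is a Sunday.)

57

1 June 2031 is a Sunday; the first Monday on or after it is 2 June 2031 (1 day later).
From 2 June 2031 to 4 July 2032: 212 + 186 = 398 days (rest of 2031, to 4 July 2032 in 2032).
398 ÷ 7 = 56 full weeks with remainder 6, so 56 more Mondays after the first → 57.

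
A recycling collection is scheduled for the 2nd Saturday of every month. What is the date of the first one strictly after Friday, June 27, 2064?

July 12, 2064

June 2064 starts on a Sunday; its first Saturday is the 7th, so the 2nd Saturday is the 14th — June 14, 2064.
That is not after June 27, 2064, so look at July 2064.
July 2064 starts on a Tuesday; its first Saturday is the 5th, so the 2nd Saturday is the 12th — July 12, 2064.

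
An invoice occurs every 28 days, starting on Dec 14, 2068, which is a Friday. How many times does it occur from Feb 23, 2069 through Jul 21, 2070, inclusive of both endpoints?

Occurrences land 28·i days after Dec 14, 2068 for i = 0, 1, 2, …
Feb 23, 2069 is 71 days after the start; 71 ÷ 28 = 2 remainder 15; since the remainder is 15, round up to i = 3. First occurrence in the window: #4 on Mar 8, 2069 (3×28 = 84 days in).
Jul 21, 2070 is 584 days after the start; 584 ÷ 28 = 20 remainder 24. Last occurrence in the window: #21 on Jun 27, 2070.
Occurrences #4 through #21: 18 in total.

18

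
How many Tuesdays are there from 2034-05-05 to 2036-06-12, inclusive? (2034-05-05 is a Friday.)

110

2034-05-05 is a Friday; the first Tuesday on or after it is 2034-05-09 (4 days later).
From 2034-05-09 to 2036-06-12: 236 + 365 + 164 = 765 days (rest of 2034, 2035, to 2036-06-12 in 2036).
765 ÷ 7 = 109 full weeks with remainder 2, so 109 more Tuesdays after the first → 110.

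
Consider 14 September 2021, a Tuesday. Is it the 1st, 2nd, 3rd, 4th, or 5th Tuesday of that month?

Day 14 falls in week ⌈14/7⌉ of the month.
Days 1–7 hold the 1st Tuesday, 8–14 the 2nd, 15–21 the 3rd, 22–28 the 4th, 29–31 the 5th.
14 is in the range for the 2nd.

2nd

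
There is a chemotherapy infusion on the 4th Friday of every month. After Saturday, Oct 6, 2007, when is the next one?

Oct 2007 starts on a Monday; its first Friday is the 5th, so the 4th Friday is the 26th — Oct 26, 2007.
Oct 26, 2007 is after Oct 6, 2007, so that is the next one.

Oct 26, 2007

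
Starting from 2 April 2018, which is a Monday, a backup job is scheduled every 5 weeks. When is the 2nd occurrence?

The 2nd occurrence is 1 interval after the first: 1 × 35 = 35 days after 2 April 2018.
April has 30 days — 28 days to the end of April leaves 7.
7 days into May → 7 May 2018.

7 May 2018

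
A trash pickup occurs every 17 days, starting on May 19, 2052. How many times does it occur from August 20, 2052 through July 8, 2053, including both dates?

19

Occurrences land 17·i days after May 19, 2052 for i = 0, 1, 2, …
August 20, 2052 is 93 days after the start; 93 ÷ 17 = 5 remainder 8; since the remainder is 8, round up to i = 6. First occurrence in the window: #7 on August 29, 2052 (6×17 = 102 days in).
July 8, 2053 is 415 days after the start; 415 ÷ 17 = 24 remainder 7. Last occurrence in the window: #25 on July 1, 2053.
Occurrences #7 through #25: 19 in total.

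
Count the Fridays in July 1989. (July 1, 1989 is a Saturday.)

July 1, 1989 is a Saturday; the first Friday on or after it is July 7, 1989 (6 days later).
From July 7, 1989 to July 31, 1989 is 31 − 7 = 24 days.
24 ÷ 7 = 3 full weeks with remainder 3, so 3 more Fridays after the first → 4.

4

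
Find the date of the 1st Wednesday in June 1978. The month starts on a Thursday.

7 June 1978

June 1978 begins on a Thursday, so the first Wednesday is June 7 (6 days later).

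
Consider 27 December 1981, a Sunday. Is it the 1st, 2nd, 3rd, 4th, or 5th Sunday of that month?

4th

Day 27 falls in week ⌈27/7⌉ of the month.
Days 1–7 hold the 1st Sunday, 8–14 the 2nd, 15–21 the 3rd, 22–28 the 4th, 29–31 the 5th.
27 is in the range for the 4th.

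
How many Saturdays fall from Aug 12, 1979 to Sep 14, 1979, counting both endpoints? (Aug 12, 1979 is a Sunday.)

4

Aug 12, 1979 is a Sunday; the first Saturday on or after it is Aug 18, 1979 (6 days later).
From Aug 18, 1979 to Sep 14, 1979: 13 + 14 = 27 days (rest of Aug, Sep).
27 ÷ 7 = 3 full weeks with remainder 6, so 3 more Saturdays after the first → 4.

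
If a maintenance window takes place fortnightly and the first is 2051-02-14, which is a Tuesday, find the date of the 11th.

2051-07-04

The 11th occurrence is 10 intervals after the first: 10 × 14 = 140 days after 2051-02-14.
February has 28 days — 14 days to the end of February leaves 126.
March has 31 days (95 left).
April has 30 days (65 left).
May has 31 days (34 left).
June has 30 days (4 left).
4 days into July → 2051-07-04.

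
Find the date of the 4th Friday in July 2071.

The first Friday of July 2071 is July 3.
The 4th Friday is 3 weeks later: 3 + 21 = 24.

July 24, 2071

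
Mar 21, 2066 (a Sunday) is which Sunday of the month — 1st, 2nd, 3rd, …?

3rd

Day 21 falls in week ⌈21/7⌉ of the month.
Days 1–7 hold the 1st Sunday, 8–14 the 2nd, 15–21 the 3rd, 22–28 the 4th, 29–31 the 5th.
21 is in the range for the 3rd.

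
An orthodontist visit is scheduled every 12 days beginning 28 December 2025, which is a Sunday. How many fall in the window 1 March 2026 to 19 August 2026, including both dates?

Occurrences land 12·i days after 28 December 2025 for i = 0, 1, 2, …
1 March 2026 is 63 days after the start; 63 ÷ 12 = 5 remainder 3; since the remainder is 3, round up to i = 6. First occurrence in the window: #7 on 10 March 2026 (6×12 = 72 days in).
19 August 2026 is 234 days after the start; 234 ÷ 12 = 19 remainder 6. Last occurrence in the window: #20 on 13 August 2026.
Occurrences #7 through #20: 14 in total.

14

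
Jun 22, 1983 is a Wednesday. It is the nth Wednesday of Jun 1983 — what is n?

Day 22 falls in week ⌈22/7⌉ of the month.
Days 1–7 hold the 1st Wednesday, 8–14 the 2nd, 15–21 the 3rd, 22–28 the 4th, 29–31 the 5th.
22 is in the range for the 4th.

4th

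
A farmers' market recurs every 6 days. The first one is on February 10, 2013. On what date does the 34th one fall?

The 34th occurrence is 33 intervals after the first: 33 × 6 = 198 days after February 10, 2013.
February has 28 days — 18 days to the end of February leaves 180.
March has 31 days (149 left).
April has 30 days (119 left).
May has 31 days (88 left).
June has 30 days (58 left).
July has 31 days (27 left).
27 days into August → August 27, 2013.

August 27, 2013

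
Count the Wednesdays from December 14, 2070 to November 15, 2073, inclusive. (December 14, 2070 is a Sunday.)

December 14, 2070 is a Sunday; the first Wednesday on or after it is December 17, 2070 (3 days later).
From December 17, 2070 to November 15, 2073: 14 + 365 + 366 + 319 = 1064 days (rest of 2070, 2071, 2072, to November 15, 2073 in 2073).
1064 ÷ 7 = 152 full weeks with remainder 0, so 152 more Wednesdays after the first → 153.

153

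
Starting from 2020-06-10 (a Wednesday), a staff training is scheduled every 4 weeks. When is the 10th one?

2021-02-17

The 10th occurrence is 9 intervals after the first: 9 × 28 = 252 days after 2020-06-10.
June has 30 days — 20 days to the end of June leaves 232.
July has 31 days (201 left).
August has 31 days (170 left).
September has 30 days (140 left).
October has 31 days (109 left).
November has 30 days (79 left).
December has 31 days (48 left).
January has 31 days (17 left).
17 days into February → 2021-02-17.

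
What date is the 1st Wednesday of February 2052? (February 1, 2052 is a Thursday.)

2052-02-07

February 2052 begins on a Thursday, so the first Wednesday is February 7 (6 days later).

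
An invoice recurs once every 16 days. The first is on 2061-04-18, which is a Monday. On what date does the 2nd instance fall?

2061-05-04

The 2nd occurrence is 1 interval after the first: 1 × 16 = 16 days after 2061-04-18.
April has 30 days — 12 days to the end of April leaves 4.
4 days into May → 2061-05-04.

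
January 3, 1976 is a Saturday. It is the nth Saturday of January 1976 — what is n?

Day 3 falls in week ⌈3/7⌉ of the month.
Days 1–7 hold the 1st Saturday, 8–14 the 2nd, 15–21 the 3rd, 22–28 the 4th, 29–31 the 5th.
3 is in the range for the 1st.

1st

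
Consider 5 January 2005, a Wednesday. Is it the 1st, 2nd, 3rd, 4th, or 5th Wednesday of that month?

Day 5 falls in week ⌈5/7⌉ of the month.
Days 1–7 hold the 1st Wednesday, 8–14 the 2nd, 15–21 the 3rd, 22–28 the 4th, 29–31 the 5th.
5 is in the range for the 1st.

1st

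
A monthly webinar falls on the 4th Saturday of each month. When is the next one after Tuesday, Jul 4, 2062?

Jul 2062 starts on a Saturday; its first Saturday is the 1st, so the 4th Saturday is the 22nd — Jul 22, 2062.
Jul 22, 2062 is after Jul 4, 2062, so that is the next one.

Jul 22, 2062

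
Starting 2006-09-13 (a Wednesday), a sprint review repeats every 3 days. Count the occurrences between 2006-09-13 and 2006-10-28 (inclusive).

16

Occurrences land 3·i days after 2006-09-13 for i = 0, 1, 2, …
The window opens on the start date, so the first occurrence inside is #1 on 2006-09-13.
2006-10-28 is 45 days after the start; 45 ÷ 3 = 15 remainder 0. Last occurrence in the window: #16 on 2006-10-28.
Occurrences #1 through #16: 16 in total.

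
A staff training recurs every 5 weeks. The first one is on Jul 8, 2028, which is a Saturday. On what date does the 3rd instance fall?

The 3rd occurrence is 2 intervals after the first: 2 × 35 = 70 days after Jul 8, 2028.
Jul has 31 days — 23 days to the end of Jul leaves 47.
Aug has 31 days (16 left).
16 days into Sep → Sep 16, 2028.

Sep 16, 2028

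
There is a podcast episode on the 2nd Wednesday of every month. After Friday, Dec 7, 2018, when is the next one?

Dec 2018 starts on a Saturday; its first Wednesday is the 5th, so the 2nd Wednesday is the 12th — Dec 12, 2018.
Dec 12, 2018 is after Dec 7, 2018, so that is the next one.

Dec 12, 2018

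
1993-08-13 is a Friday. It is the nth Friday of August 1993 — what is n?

2nd

Day 13 falls in week ⌈13/7⌉ of the month.
Days 1–7 hold the 1st Friday, 8–14 the 2nd, 15–21 the 3rd, 22–28 the 4th, 29–31 the 5th.
13 is in the range for the 2nd.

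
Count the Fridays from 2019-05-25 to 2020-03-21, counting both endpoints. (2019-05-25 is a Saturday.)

43

2019-05-25 is a Saturday; the first Friday on or after it is 2019-05-31 (6 days later).
From 2019-05-31 to 2020-03-21: 0 + 30 + 31 + 31 + 30 + 31 + 30 + 31 + 31 + 29 + 21 = 295 days (rest of May, June, July, August, September, October, November, December, January, February, March).
295 ÷ 7 = 42 full weeks with remainder 1, so 42 more Fridays after the first → 43.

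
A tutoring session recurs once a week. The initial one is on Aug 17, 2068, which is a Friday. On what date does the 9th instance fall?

The 9th occurrence is 8 intervals after the first: 8 × 7 = 56 days after Aug 17, 2068.
Aug has 31 days — 14 days to the end of Aug leaves 42.
Sep has 30 days (12 left).
12 days into Oct → Oct 12, 2068.

Oct 12, 2068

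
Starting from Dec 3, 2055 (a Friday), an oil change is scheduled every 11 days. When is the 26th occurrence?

The 26th occurrence is 25 intervals after the first: 25 × 11 = 275 days after Dec 3, 2055.
Dec has 31 days — 28 days to the end of Dec leaves 247.
Jan has 31 days (216 left).
Feb has 29 days (187 left).
Mar has 31 days (156 left).
Apr has 30 days (126 left).
May has 31 days (95 left).
Jun has 30 days (65 left).
Jul has 31 days (34 left).
Aug has 31 days (3 left).
3 days into Sep → Sep 3, 2056.

Sep 3, 2056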